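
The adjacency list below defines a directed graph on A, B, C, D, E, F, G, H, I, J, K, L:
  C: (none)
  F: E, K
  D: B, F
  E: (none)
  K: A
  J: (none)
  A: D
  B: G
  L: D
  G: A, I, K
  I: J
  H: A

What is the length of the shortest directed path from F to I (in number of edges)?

Distance 0: F.
Distance 1: E, K.
Distance 2: A.
Distance 3: D.
Distance 4: B.
Distance 5: G.
Distance 6: I — contains I.

6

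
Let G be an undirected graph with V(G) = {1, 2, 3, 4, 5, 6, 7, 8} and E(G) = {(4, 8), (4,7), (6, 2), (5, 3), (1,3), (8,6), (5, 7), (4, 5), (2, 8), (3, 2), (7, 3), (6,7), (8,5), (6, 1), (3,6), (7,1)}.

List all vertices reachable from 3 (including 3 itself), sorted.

Start at 3.
Its neighbours: 1, 2, 5, 6, 7.
Then their neighbours: 4, 8.
Every vertex is now reached.

1, 2, 3, 4, 5, 6, 7, 8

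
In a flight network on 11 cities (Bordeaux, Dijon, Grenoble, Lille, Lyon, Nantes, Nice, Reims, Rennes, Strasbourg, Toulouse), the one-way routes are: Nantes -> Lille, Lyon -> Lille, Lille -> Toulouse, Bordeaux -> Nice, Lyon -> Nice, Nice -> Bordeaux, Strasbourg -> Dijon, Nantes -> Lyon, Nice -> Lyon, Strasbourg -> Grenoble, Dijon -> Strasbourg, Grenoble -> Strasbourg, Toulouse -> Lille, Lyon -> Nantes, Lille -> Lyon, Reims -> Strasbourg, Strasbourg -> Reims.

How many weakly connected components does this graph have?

3

From Bordeaux: component {Bordeaux, Lille, Lyon, Nantes, Nice, Toulouse}.
From Dijon: component {Dijon, Grenoble, Reims, Strasbourg}.
From Rennes: component {Rennes}.
That's 3 components.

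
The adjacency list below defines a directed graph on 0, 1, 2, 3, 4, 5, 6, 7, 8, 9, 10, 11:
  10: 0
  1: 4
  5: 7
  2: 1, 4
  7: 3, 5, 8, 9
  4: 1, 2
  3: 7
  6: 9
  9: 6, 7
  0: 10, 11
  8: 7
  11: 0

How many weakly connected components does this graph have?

From 0: component {0, 10, 11}.
From 1: component {1, 2, 4}.
From 3: component {3, 5, 6, 7, 8, 9}.
That's 3 components.

3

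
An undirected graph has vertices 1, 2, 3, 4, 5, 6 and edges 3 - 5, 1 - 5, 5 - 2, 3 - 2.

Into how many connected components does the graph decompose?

3

From 1: component {1, 2, 3, 5}.
From 4: component {4}.
From 6: component {6}.
That's 3 components.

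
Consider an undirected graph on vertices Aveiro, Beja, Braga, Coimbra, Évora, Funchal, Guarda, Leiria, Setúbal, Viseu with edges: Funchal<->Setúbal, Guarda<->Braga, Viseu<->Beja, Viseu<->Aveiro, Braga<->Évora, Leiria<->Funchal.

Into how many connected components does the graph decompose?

4

From Aveiro: component {Aveiro, Beja, Viseu}.
From Braga: component {Braga, Évora, Guarda}.
From Coimbra: component {Coimbra}.
From Funchal: component {Funchal, Leiria, Setúbal}.
That's 4 components.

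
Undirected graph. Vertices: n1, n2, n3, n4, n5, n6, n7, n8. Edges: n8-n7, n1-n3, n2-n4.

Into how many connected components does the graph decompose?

5

From n1: component {n1, n3}.
From n2: component {n2, n4}.
From n5: component {n5}.
From n6: component {n6}.
From n7: component {n7, n8}.
That's 5 components.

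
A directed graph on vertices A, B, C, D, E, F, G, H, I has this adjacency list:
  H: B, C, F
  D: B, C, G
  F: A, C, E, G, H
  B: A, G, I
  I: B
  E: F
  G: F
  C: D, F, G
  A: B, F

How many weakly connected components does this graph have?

1

From A: component {A, B, C, D, E, F, G, H, I}.
That's 1 component.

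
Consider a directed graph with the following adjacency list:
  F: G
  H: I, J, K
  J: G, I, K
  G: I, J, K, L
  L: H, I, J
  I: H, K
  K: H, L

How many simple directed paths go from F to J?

F→G→I→H→J
F→G→I→H→K→L→J
F→G→I→K→H→J
F→G→I→K→L→H→J
F→G→I→K→L→J
F→G→J
F→G→K→H→J
F→G→K→L→H→J
F→G→K→L→I→H→J
F→G→K→L→J
F→G→L→H→J
F→G→L→I→H→J
F→G→L→I→K→H→J
F→G→L→J

14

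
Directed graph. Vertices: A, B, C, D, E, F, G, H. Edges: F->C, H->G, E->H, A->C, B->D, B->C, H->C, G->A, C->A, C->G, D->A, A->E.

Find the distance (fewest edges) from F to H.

4

Distance 0: F.
Distance 1: C.
Distance 2: A, G.
Distance 3: E.
Distance 4: H — contains H.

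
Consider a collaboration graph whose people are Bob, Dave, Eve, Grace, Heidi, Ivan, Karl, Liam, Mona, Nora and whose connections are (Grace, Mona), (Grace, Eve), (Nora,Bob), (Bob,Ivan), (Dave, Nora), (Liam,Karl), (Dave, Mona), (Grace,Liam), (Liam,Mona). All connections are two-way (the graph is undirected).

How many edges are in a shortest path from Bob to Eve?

Distance 0: Bob.
Distance 1: Ivan, Nora.
Distance 2: Dave.
Distance 3: Mona.
Distance 4: Grace, Liam.
Distance 5: Eve, Karl — contains Eve.

5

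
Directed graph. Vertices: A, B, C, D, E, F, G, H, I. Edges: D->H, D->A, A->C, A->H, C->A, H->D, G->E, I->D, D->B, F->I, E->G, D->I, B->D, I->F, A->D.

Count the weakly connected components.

2

From A: component {A, B, C, D, F, H, I}.
From E: component {E, G}.
That's 2 components.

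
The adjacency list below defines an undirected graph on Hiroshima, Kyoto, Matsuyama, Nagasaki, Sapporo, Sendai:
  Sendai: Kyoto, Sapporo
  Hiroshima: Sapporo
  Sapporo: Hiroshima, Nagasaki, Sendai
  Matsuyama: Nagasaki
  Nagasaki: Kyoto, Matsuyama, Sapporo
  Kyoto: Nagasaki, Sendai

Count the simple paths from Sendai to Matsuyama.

Sendai–Kyoto–Nagasaki–Matsuyama
Sendai–Sapporo–Nagasaki–Matsuyama

2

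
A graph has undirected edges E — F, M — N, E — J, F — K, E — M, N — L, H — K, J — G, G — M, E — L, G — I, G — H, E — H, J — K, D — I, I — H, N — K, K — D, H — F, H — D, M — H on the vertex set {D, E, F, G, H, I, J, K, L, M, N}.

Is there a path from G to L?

Yes

Explore from G.
Distance 1: reach H, I, J, M.
Distance 2: reach D, E, F, K, N.
Distance 3: reach L.
Found L.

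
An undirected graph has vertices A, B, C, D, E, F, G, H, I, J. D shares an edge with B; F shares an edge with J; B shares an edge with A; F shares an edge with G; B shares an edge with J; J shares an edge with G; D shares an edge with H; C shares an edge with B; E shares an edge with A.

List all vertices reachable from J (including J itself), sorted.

Start at J.
Its neighbours: B, F, G.
Then their neighbours: A, C, D.
Then next layer: E, H.
Nothing further is reachable.

A, B, C, D, E, F, G, H, J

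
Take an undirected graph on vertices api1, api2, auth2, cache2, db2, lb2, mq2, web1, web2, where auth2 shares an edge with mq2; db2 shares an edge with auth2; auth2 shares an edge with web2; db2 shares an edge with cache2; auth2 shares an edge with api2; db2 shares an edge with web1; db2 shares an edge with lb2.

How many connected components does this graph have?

2

From api1: component {api1}.
From api2: component {api2, auth2, cache2, db2, lb2, mq2, web1, web2}.
That's 2 components.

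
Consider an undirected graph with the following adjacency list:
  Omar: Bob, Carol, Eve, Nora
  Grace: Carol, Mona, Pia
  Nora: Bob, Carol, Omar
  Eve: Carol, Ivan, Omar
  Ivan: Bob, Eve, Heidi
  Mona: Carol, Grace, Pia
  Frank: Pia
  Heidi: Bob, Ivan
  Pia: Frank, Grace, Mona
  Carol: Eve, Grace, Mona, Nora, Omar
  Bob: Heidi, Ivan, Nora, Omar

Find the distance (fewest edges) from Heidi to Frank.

6

Distance 0: Heidi.
Distance 1: Bob, Ivan.
Distance 2: Eve, Nora, Omar.
Distance 3: Carol.
Distance 4: Grace, Mona.
Distance 5: Pia.
Distance 6: Frank — contains Frank.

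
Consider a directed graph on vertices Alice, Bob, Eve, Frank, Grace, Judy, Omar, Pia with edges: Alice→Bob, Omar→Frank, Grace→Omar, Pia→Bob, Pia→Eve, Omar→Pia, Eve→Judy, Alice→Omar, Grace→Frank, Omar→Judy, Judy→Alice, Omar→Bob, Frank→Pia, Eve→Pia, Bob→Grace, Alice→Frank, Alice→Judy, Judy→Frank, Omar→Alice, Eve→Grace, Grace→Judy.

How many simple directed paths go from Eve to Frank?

25

Eve→Grace→Frank
Eve→Grace→Judy→Alice→Frank
Eve→Grace→Judy→Alice→Omar→Frank
Eve→Grace→Judy→Frank
Eve→Grace→Omar→Alice→Frank
Eve→Grace→Omar→Alice→Judy→Frank
Eve→Grace→Omar→Frank
Eve→Grace→Omar→Judy→Alice→Frank
... and 17 more.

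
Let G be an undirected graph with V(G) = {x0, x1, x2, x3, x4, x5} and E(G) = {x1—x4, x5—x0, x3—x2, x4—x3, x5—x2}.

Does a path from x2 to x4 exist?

Explore from x2.
Distance 1: reach x3, x5.
Distance 2: reach x0, x4.
Found x4.

Yes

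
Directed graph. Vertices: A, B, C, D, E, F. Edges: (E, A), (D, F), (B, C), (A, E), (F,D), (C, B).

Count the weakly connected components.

From A: component {A, E}.
From B: component {B, C}.
From D: component {D, F}.
That's 3 components.

3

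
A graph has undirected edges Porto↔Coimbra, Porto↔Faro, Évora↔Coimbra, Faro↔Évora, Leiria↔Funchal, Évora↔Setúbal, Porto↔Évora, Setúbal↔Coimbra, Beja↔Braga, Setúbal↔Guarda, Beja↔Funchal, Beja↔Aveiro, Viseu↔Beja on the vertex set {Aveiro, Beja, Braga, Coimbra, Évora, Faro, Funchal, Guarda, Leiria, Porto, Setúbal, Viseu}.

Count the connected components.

2

From Aveiro: component {Aveiro, Beja, Braga, Funchal, Leiria, Viseu}.
From Coimbra: component {Coimbra, Évora, Faro, Guarda, Porto, Setúbal}.
That's 2 components.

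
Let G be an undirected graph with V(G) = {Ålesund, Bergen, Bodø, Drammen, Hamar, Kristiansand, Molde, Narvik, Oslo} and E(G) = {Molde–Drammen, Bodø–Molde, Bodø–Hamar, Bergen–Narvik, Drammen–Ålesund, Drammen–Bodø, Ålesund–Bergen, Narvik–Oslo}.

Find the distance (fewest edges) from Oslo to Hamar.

6

Distance 0: Oslo.
Distance 1: Narvik.
Distance 2: Bergen.
Distance 3: Ålesund.
Distance 4: Drammen.
Distance 5: Bodø, Molde.
Distance 6: Hamar — contains Hamar.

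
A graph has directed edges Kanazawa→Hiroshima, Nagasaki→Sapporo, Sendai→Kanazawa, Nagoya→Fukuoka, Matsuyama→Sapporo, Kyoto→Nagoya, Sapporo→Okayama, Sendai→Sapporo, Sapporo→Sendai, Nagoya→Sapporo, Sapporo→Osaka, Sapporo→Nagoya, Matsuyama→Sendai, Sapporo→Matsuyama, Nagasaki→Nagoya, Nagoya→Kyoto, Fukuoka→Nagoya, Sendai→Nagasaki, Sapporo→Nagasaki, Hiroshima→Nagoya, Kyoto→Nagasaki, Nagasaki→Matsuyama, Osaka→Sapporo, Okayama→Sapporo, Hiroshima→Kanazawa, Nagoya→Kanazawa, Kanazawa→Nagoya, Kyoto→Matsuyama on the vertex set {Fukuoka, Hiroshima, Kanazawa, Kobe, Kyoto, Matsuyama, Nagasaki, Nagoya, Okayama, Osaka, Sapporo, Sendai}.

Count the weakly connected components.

From Fukuoka: component {Fukuoka, Hiroshima, Kanazawa, Kyoto, Matsuyama, Nagasaki, Nagoya, Okayama, Osaka, Sapporo, Sendai}.
From Kobe: component {Kobe}.
That's 2 components.

2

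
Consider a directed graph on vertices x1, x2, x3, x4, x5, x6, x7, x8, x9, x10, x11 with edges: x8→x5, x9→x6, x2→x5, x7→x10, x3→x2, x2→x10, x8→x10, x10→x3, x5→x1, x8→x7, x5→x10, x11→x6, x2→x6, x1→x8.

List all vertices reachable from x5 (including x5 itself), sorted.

Start at x5.
Its neighbours: x1, x10.
Then their neighbours: x3, x8.
Then next layer: x2, x7.
Then next layer: x6.
Nothing further is reachable.

x1, x2, x3, x5, x6, x7, x8, x10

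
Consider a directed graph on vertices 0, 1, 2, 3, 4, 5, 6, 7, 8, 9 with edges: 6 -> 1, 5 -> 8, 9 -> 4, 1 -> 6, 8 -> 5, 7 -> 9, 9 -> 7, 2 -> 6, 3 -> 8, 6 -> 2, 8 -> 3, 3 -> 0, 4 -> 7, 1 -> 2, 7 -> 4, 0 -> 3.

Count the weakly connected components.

3

From 0: component {0, 3, 5, 8}.
From 1: component {1, 2, 6}.
From 4: component {4, 7, 9}.
That's 3 components.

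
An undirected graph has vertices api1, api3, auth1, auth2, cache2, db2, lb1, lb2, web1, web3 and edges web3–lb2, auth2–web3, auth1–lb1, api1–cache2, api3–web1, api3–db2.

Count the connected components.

4

From api1: component {api1, cache2}.
From api3: component {api3, db2, web1}.
From auth1: component {auth1, lb1}.
From auth2: component {auth2, lb2, web3}.
That's 4 components.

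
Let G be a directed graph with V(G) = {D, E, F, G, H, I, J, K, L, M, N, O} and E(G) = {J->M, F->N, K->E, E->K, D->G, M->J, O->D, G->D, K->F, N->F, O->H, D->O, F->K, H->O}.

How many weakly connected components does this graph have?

5

From D: component {D, G, H, O}.
From E: component {E, F, K, N}.
From I: component {I}.
From J: component {J, M}.
From L: component {L}.
That's 5 components.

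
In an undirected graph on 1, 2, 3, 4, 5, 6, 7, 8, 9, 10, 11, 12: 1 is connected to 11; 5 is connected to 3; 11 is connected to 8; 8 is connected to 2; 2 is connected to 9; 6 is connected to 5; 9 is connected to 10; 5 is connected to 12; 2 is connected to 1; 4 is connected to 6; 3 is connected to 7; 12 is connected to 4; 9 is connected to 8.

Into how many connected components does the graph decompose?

2

From 1: component {1, 2, 8, 9, 10, 11}.
From 3: component {3, 4, 5, 6, 7, 12}.
That's 2 components.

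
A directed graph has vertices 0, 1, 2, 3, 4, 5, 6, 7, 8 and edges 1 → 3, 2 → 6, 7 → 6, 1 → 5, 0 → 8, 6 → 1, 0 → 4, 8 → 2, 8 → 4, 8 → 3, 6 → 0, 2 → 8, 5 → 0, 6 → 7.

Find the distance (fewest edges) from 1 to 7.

6

Distance 0: 1.
Distance 1: 3, 5.
Distance 2: 0.
Distance 3: 4, 8.
Distance 4: 2.
Distance 5: 6.
Distance 6: 7 — contains 7.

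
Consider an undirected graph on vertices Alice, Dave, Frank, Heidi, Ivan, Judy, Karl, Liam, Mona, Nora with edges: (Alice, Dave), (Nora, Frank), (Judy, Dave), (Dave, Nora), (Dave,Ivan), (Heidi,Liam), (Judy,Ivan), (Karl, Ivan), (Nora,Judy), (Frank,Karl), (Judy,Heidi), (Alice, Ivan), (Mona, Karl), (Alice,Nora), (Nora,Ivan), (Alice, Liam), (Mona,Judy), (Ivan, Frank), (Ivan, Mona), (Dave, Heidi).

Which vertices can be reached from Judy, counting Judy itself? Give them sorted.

Start at Judy.
Its neighbours: Dave, Heidi, Ivan, Mona, Nora.
Then their neighbours: Alice, Frank, Karl, Liam.
Every vertex is now reached.

Alice, Dave, Frank, Heidi, Ivan, Judy, Karl, Liam, Mona, Nora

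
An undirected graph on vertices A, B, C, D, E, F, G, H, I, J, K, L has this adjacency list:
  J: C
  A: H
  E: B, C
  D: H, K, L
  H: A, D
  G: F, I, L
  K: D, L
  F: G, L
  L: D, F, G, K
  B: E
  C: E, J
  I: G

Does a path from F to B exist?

Explore from F.
Distance 1: reach G, L.
Distance 2: reach D, I, K.
Distance 3: reach H.
Distance 4: reach A.
The search is exhausted without reaching B; it lies in a different component.

No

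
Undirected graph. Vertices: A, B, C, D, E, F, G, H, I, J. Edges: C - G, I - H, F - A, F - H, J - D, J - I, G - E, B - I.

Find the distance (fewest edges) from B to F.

3

Distance 0: B.
Distance 1: I.
Distance 2: H, J.
Distance 3: D, F — contains F.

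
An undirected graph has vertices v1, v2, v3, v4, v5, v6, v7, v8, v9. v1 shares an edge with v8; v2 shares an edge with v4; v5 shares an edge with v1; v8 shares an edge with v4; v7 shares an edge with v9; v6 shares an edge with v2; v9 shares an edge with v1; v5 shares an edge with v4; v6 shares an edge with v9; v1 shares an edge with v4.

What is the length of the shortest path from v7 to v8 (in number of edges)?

Distance 0: v7.
Distance 1: v9.
Distance 2: v1, v6.
Distance 3: v2, v4, v5, v8 — contains v8.

3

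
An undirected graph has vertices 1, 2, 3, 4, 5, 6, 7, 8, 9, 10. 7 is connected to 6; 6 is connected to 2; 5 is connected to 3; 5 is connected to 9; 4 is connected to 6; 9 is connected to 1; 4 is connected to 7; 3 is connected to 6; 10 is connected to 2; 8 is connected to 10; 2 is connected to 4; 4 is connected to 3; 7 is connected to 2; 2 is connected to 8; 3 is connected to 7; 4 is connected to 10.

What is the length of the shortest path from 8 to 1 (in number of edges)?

6

Distance 0: 8.
Distance 1: 2, 10.
Distance 2: 4, 6, 7.
Distance 3: 3.
Distance 4: 5.
Distance 5: 9.
Distance 6: 1 — contains 1.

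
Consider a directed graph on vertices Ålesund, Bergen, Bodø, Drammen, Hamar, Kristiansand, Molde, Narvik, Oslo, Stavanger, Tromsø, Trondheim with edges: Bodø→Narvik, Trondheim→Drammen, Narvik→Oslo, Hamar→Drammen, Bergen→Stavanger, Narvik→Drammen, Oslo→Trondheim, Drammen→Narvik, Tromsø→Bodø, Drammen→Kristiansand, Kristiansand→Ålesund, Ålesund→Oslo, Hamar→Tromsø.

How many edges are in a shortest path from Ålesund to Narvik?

Distance 0: Ålesund.
Distance 1: Oslo.
Distance 2: Trondheim.
Distance 3: Drammen.
Distance 4: Kristiansand, Narvik — contains Narvik.

4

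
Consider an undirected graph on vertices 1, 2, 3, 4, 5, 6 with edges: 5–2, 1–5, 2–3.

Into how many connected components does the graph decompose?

3

From 1: component {1, 2, 3, 5}.
From 4: component {4}.
From 6: component {6}.
That's 3 components.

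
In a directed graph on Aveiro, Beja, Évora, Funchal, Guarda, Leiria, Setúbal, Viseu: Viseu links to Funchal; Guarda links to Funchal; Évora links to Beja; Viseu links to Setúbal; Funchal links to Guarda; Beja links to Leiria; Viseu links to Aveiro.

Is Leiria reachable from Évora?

Explore from Évora.
Distance 1: reach Beja.
Distance 2: reach Leiria.
Found Leiria.

Yes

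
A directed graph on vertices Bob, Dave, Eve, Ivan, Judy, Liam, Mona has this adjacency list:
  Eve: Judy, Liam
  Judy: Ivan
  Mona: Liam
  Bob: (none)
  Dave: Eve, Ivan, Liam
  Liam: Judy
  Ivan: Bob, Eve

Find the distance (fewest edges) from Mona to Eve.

4

Distance 0: Mona.
Distance 1: Liam.
Distance 2: Judy.
Distance 3: Ivan.
Distance 4: Bob, Eve — contains Eve.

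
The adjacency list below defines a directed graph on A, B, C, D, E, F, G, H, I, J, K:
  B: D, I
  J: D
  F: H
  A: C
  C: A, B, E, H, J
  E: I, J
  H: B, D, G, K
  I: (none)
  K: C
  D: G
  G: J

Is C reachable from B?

No

Explore from B.
Distance 1: reach D, I.
Distance 2: reach G.
Distance 3: reach J.
The search from B is exhausted; no directed path reaches C.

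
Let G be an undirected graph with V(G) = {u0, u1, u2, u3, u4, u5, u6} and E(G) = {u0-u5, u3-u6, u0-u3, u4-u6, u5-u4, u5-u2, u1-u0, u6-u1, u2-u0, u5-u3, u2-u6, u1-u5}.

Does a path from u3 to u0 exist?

Yes

Explore from u3.
Distance 1: reach u0, u5, u6.
Found u0.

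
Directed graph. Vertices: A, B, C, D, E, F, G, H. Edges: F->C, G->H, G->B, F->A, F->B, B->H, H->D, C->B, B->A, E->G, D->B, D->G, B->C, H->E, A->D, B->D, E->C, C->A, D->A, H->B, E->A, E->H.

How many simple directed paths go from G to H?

G→B→H
G→H

2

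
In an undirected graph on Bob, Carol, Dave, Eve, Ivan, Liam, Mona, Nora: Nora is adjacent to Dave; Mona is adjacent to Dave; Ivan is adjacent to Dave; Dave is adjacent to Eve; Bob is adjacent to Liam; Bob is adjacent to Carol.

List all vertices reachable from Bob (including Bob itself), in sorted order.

Start at Bob.
Its neighbours: Carol, Liam.
Nothing further is reachable.

Bob, Carol, Liam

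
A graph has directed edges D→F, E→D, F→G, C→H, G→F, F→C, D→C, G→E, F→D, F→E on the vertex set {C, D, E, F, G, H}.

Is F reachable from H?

No

H has no outgoing edges, so nothing is reachable from it.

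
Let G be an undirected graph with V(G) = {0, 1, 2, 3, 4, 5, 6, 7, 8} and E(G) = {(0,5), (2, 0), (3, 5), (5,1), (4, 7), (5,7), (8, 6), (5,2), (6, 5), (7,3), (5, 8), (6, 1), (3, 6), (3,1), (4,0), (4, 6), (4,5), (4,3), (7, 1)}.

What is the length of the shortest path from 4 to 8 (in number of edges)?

Distance 0: 4.
Distance 1: 0, 3, 5, 6, 7.
Distance 2: 1, 2, 8 — contains 8.

2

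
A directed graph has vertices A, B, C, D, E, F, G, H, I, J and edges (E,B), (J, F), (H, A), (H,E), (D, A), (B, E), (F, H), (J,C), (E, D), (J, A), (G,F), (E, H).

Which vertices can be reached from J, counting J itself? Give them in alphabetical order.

A, B, C, D, E, F, H, J

Start at J.
Its neighbours: A, C, F.
Then their neighbours: H.
Then next layer: E.
Then next layer: B, D.
Nothing further is reachable.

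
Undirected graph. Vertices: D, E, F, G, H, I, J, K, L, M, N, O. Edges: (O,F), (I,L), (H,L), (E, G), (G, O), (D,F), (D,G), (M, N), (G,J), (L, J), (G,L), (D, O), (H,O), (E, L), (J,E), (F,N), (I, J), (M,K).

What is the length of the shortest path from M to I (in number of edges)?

6

Distance 0: M.
Distance 1: K, N.
Distance 2: F.
Distance 3: D, O.
Distance 4: G, H.
Distance 5: E, J, L.
Distance 6: I — contains I.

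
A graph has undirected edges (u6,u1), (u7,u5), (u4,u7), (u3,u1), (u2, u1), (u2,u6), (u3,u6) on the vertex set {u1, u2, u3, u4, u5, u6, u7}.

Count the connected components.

From u1: component {u1, u2, u3, u6}.
From u4: component {u4, u5, u7}.
That's 2 components.

2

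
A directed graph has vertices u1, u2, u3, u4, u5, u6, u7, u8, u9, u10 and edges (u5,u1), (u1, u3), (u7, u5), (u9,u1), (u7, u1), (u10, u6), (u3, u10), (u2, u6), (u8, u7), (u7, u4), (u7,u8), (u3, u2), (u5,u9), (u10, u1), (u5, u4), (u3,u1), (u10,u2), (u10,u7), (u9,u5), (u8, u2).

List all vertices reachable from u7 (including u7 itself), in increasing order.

u1, u2, u3, u4, u5, u6, u7, u8, u9, u10

Start at u7.
Its neighbours: u1, u4, u5, u8.
Then their neighbours: u2, u3, u9.
Then next layer: u6, u10.
Every vertex is now reached.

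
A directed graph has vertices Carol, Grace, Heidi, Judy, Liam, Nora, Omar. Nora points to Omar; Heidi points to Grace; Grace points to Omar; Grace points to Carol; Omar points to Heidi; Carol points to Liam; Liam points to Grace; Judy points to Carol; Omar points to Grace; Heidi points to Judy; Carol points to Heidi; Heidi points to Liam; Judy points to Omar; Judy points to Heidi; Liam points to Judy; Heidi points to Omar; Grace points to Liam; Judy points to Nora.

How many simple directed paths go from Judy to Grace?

Judy→Carol→Heidi→Grace
Judy→Carol→Heidi→Liam→Grace
Judy→Carol→Heidi→Omar→Grace
Judy→Carol→Liam→Grace
Judy→Heidi→Grace
Judy→Heidi→Liam→Grace
Judy→Heidi→Omar→Grace
Judy→Nora→Omar→Grace
Judy→Nora→Omar→Heidi→Grace
Judy→Nora→Omar→Heidi→Liam→Grace
Judy→Omar→Grace
Judy→Omar→Heidi→Grace
Judy→Omar→Heidi→Liam→Grace

13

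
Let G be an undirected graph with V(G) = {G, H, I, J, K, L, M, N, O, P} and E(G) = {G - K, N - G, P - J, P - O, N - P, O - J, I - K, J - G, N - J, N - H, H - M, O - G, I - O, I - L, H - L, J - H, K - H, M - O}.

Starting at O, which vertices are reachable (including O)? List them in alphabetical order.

G, H, I, J, K, L, M, N, O, P

Start at O.
Its neighbours: G, I, J, M, P.
Then their neighbours: H, K, L, N.
Every vertex is now reached.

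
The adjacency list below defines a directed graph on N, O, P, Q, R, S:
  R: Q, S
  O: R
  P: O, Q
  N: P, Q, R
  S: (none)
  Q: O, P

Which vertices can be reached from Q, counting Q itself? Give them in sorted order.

Start at Q.
Its neighbours: O, P.
Then their neighbours: R.
Then next layer: S.
Nothing further is reachable.

O, P, Q, R, S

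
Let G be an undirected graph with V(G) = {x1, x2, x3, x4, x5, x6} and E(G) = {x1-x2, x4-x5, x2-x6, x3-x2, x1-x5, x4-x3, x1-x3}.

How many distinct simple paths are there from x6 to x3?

3

x6–x2–x1–x3
x6–x2–x1–x5–x4–x3
x6–x2–x3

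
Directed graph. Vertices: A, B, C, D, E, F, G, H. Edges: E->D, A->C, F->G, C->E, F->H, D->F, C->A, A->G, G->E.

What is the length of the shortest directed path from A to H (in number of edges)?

5

Distance 0: A.
Distance 1: C, G.
Distance 2: E.
Distance 3: D.
Distance 4: F.
Distance 5: H — contains H.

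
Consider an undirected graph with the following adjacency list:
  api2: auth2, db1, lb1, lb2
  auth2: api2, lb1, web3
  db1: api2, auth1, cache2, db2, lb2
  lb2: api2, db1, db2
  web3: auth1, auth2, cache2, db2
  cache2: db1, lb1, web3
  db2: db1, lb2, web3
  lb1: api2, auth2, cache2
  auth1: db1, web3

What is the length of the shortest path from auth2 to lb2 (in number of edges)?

Distance 0: auth2.
Distance 1: api2, lb1, web3.
Distance 2: auth1, cache2, db1, db2, lb2 — contains lb2.

2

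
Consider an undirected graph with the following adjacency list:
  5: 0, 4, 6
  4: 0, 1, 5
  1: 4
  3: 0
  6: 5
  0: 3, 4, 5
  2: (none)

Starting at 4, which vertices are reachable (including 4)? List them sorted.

0, 1, 3, 4, 5, 6

Start at 4.
Its neighbours: 0, 1, 5.
Then their neighbours: 3, 6.
Nothing further is reachable.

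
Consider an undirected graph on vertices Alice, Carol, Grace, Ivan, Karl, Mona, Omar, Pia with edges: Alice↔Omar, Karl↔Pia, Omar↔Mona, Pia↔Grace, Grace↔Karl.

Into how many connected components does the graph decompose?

4

From Alice: component {Alice, Mona, Omar}.
From Carol: component {Carol}.
From Grace: component {Grace, Karl, Pia}.
From Ivan: component {Ivan}.
That's 4 components.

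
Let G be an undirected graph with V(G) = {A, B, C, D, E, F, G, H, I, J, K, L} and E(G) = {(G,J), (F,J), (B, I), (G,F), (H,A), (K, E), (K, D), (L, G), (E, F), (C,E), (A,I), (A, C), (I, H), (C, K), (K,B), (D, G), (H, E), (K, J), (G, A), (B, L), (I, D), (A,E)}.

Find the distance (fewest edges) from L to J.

2

Distance 0: L.
Distance 1: B, G.
Distance 2: A, D, F, I, J, K — contains J.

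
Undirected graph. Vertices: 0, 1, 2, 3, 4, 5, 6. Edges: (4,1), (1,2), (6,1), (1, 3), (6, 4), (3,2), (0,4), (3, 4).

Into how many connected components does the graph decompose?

2

From 0: component {0, 1, 2, 3, 4, 6}.
From 5: component {5}.
That's 2 components.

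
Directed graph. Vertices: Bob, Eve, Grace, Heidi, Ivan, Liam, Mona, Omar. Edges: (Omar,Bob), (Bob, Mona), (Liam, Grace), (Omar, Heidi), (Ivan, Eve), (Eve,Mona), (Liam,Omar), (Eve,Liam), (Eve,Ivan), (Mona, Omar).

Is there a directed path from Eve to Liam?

Explore from Eve.
Distance 1: reach Ivan, Liam, Mona.
Found Liam.

Yes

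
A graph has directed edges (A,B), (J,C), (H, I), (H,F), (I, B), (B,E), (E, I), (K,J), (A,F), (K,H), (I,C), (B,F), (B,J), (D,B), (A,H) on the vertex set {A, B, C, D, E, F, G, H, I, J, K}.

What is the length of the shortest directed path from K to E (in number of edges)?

Distance 0: K.
Distance 1: H, J.
Distance 2: C, F, I.
Distance 3: B.
Distance 4: E — contains E.

4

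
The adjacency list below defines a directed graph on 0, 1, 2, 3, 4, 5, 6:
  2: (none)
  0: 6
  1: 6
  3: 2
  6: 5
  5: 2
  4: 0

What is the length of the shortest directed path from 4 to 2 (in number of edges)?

Distance 0: 4.
Distance 1: 0.
Distance 2: 6.
Distance 3: 5.
Distance 4: 2 — contains 2.

4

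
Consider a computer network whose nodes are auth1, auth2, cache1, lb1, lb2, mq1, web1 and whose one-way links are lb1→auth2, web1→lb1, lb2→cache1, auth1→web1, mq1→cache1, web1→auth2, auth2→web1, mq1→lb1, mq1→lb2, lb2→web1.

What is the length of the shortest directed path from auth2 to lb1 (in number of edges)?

Distance 0: auth2.
Distance 1: web1.
Distance 2: lb1 — contains lb1.

2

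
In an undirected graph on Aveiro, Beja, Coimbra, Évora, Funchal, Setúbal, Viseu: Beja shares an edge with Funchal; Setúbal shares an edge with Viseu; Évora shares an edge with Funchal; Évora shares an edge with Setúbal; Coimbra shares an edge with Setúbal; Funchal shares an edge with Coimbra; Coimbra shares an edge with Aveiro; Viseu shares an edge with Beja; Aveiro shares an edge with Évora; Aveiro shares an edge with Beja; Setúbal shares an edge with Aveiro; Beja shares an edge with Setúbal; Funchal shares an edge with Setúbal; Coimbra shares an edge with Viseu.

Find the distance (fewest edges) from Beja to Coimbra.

Distance 0: Beja.
Distance 1: Aveiro, Funchal, Setúbal, Viseu.
Distance 2: Coimbra, Évora — contains Coimbra.

2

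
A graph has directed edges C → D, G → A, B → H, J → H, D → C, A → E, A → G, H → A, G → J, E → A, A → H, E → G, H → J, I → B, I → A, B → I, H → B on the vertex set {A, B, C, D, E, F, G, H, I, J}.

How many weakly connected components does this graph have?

From A: component {A, B, E, G, H, I, J}.
From C: component {C, D}.
From F: component {F}.
That's 3 components.

3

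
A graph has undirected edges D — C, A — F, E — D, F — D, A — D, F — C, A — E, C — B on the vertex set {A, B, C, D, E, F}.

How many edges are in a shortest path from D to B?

Distance 0: D.
Distance 1: A, C, E, F.
Distance 2: B — contains B.

2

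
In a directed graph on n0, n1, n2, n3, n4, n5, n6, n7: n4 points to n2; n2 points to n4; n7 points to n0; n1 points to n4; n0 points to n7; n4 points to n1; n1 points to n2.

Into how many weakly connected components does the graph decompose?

From n0: component {n0, n7}.
From n1: component {n1, n2, n4}.
From n3: component {n3}.
From n5: component {n5}.
From n6: component {n6}.
That's 5 components.

5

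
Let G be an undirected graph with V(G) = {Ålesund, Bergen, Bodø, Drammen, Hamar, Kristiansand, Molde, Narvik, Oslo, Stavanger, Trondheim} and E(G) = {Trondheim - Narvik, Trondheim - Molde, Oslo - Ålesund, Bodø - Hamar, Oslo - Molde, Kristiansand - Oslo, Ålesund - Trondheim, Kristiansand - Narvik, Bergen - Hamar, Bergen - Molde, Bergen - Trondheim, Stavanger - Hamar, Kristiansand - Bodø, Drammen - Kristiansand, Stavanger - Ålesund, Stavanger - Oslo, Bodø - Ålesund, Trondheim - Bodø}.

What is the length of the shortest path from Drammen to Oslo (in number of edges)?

2

Distance 0: Drammen.
Distance 1: Kristiansand.
Distance 2: Bodø, Narvik, Oslo — contains Oslo.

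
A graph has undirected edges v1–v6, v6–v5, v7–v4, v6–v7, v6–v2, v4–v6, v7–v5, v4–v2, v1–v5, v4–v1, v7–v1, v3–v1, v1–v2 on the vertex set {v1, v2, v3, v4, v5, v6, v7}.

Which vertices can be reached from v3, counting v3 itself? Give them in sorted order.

Start at v3.
Its neighbours: v1.
Then their neighbours: v2, v4, v5, v6, v7.
Every vertex is now reached.

v1, v2, v3, v4, v5, v6, v7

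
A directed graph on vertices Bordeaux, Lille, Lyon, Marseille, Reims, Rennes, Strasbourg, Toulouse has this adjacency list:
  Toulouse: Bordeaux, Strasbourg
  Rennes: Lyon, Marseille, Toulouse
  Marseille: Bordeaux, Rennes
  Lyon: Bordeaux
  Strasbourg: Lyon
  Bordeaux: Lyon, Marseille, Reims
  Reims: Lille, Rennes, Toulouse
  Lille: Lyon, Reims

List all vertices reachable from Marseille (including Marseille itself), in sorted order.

Bordeaux, Lille, Lyon, Marseille, Reims, Rennes, Strasbourg, Toulouse

Start at Marseille.
Its neighbours: Bordeaux, Rennes.
Then their neighbours: Lyon, Reims, Toulouse.
Then next layer: Lille, Strasbourg.
Every vertex is now reached.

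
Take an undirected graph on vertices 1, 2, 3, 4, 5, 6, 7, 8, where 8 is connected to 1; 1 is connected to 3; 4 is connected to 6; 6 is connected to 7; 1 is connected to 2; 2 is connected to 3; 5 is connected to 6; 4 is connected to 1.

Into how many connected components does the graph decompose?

From 1: component {1, 2, 3, 4, 5, 6, 7, 8}.
That's 1 component.

1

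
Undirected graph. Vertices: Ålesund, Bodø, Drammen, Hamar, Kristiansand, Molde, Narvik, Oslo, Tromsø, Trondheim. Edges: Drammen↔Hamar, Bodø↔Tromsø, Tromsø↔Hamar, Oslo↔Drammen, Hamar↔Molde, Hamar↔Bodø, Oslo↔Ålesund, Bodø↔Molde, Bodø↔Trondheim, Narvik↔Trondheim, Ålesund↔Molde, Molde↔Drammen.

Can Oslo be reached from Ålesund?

Explore from Ålesund.
Distance 1: reach Molde, Oslo.
Found Oslo.

Yes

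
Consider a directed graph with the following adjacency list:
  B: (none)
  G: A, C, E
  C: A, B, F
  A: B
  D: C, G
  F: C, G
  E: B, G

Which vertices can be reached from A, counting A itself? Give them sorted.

A, B

Start at A.
Its neighbours: B.
Nothing further is reachable.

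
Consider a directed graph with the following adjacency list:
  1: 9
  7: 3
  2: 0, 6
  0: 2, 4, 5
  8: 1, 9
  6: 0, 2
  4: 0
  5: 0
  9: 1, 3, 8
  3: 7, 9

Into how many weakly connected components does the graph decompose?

From 0: component {0, 2, 4, 5, 6}.
From 1: component {1, 3, 7, 8, 9}.
That's 2 components.

2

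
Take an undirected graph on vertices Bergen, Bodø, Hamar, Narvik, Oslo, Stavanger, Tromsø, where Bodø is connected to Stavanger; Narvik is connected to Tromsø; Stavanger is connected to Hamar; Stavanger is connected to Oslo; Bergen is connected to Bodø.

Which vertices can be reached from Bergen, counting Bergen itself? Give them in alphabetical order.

Bergen, Bodø, Hamar, Oslo, Stavanger

Start at Bergen.
Its neighbours: Bodø.
Then their neighbours: Stavanger.
Then next layer: Hamar, Oslo.
Nothing further is reachable.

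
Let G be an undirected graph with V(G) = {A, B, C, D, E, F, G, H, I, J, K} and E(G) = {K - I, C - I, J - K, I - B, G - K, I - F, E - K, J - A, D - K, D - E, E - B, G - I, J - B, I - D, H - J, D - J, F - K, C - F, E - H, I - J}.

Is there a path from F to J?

Yes

Explore from F.
Distance 1: reach C, I, K.
Distance 2: reach B, D, E, G, J.
Found J.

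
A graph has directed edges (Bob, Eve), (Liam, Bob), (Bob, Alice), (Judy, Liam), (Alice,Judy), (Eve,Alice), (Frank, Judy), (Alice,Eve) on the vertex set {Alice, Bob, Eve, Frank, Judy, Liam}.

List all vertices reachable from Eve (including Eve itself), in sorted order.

Alice, Bob, Eve, Judy, Liam

Start at Eve.
Its neighbours: Alice.
Then their neighbours: Judy.
Then next layer: Liam.
Then next layer: Bob.
Nothing further is reachable.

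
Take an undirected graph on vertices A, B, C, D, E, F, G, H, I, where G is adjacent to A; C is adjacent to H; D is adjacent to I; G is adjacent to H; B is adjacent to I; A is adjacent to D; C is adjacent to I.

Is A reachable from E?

No

E has no edges, so nothing is reachable from it.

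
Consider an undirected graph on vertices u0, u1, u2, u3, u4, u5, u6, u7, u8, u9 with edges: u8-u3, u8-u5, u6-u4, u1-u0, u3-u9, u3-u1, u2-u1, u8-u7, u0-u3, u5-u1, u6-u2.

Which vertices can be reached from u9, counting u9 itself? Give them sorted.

u0, u1, u2, u3, u4, u5, u6, u7, u8, u9

Start at u9.
Its neighbours: u3.
Then their neighbours: u0, u1, u8.
Then next layer: u2, u5, u7.
Then next layer: u6.
Then next layer: u4.
Every vertex is now reached.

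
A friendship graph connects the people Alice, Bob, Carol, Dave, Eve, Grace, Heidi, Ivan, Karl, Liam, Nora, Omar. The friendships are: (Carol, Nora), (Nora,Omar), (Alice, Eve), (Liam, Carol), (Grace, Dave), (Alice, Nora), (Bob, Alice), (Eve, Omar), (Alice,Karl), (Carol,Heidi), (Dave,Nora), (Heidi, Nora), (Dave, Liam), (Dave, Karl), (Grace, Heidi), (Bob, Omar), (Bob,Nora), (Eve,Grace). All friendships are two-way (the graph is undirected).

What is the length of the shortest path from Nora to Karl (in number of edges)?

2

Distance 0: Nora.
Distance 1: Alice, Bob, Carol, Dave, Heidi, Omar.
Distance 2: Eve, Grace, Karl, Liam — contains Karl.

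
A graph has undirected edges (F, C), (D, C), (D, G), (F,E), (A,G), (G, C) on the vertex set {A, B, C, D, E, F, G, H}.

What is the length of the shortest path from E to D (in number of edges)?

3

Distance 0: E.
Distance 1: F.
Distance 2: C.
Distance 3: D, G — contains D.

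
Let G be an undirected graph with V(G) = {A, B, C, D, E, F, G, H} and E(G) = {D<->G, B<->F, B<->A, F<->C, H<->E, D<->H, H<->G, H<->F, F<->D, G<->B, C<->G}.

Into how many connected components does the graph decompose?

1

From A: component {A, B, C, D, E, F, G, H}.
That's 1 component.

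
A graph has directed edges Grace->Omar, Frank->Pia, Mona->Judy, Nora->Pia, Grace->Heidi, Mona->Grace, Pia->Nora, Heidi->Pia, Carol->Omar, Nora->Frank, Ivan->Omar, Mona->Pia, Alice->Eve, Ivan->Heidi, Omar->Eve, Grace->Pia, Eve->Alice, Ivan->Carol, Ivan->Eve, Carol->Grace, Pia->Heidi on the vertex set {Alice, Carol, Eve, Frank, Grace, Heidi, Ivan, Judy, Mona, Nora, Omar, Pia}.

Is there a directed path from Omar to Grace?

Explore from Omar.
Distance 1: reach Eve.
Distance 2: reach Alice.
The search from Omar is exhausted; no directed path reaches Grace.

No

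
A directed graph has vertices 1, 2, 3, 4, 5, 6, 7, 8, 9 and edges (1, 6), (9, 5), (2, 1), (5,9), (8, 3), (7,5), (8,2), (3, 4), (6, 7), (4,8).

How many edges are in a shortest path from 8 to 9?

Distance 0: 8.
Distance 1: 2, 3.
Distance 2: 1, 4.
Distance 3: 6.
Distance 4: 7.
Distance 5: 5.
Distance 6: 9 — contains 9.

6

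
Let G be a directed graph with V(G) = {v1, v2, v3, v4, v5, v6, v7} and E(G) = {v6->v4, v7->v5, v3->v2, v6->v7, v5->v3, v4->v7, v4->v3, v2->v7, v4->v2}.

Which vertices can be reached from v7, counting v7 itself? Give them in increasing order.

v2, v3, v5, v7

Start at v7.
Its neighbours: v5.
Then their neighbours: v3.
Then next layer: v2.
Nothing further is reachable.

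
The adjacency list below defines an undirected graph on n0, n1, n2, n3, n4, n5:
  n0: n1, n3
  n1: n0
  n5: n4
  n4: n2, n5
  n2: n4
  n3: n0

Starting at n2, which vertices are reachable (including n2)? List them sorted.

Start at n2.
Its neighbours: n4.
Then their neighbours: n5.
Nothing further is reachable.

n2, n4, n5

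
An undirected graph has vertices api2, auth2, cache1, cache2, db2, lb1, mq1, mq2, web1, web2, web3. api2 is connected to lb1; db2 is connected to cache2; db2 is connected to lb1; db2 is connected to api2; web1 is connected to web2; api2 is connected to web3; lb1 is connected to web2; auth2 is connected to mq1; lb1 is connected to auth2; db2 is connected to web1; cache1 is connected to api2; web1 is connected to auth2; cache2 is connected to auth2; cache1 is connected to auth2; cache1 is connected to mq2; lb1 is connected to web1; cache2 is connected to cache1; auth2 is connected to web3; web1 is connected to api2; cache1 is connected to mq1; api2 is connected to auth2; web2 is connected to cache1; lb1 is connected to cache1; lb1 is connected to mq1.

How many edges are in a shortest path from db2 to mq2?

Distance 0: db2.
Distance 1: api2, cache2, lb1, web1.
Distance 2: auth2, cache1, mq1, web2, web3.
Distance 3: mq2 — contains mq2.

3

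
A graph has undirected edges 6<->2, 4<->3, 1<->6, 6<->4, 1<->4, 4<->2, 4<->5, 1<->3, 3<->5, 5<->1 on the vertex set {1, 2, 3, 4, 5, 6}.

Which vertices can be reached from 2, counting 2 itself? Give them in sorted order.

Start at 2.
Its neighbours: 4, 6.
Then their neighbours: 1, 3, 5.
Every vertex is now reached.

1, 2, 3, 4, 5, 6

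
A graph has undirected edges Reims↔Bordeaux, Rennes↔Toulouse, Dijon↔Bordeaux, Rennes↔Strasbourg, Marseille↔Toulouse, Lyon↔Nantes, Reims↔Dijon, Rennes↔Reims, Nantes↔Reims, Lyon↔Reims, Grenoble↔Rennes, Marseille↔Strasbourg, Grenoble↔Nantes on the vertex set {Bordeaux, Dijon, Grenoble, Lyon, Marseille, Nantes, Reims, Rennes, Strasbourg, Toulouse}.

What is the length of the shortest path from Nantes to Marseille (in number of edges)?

Distance 0: Nantes.
Distance 1: Grenoble, Lyon, Reims.
Distance 2: Bordeaux, Dijon, Rennes.
Distance 3: Strasbourg, Toulouse.
Distance 4: Marseille — contains Marseille.

4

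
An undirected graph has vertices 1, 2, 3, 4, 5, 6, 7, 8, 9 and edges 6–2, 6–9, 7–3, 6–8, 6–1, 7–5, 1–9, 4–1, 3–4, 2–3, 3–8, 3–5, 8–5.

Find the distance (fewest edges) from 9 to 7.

4

Distance 0: 9.
Distance 1: 1, 6.
Distance 2: 2, 4, 8.
Distance 3: 3, 5.
Distance 4: 7 — contains 7.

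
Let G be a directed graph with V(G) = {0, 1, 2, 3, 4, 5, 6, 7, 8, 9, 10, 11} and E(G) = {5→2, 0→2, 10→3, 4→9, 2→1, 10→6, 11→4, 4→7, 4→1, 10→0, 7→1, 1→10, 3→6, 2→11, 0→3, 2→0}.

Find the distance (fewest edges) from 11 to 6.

Distance 0: 11.
Distance 1: 4.
Distance 2: 1, 7, 9.
Distance 3: 10.
Distance 4: 0, 3, 6 — contains 6.

4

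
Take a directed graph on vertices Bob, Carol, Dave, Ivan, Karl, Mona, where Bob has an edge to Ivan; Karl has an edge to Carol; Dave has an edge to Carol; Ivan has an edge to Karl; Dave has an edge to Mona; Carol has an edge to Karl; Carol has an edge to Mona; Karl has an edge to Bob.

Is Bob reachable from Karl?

Yes

Explore from Karl.
Distance 1: reach Bob, Carol.
Found Bob.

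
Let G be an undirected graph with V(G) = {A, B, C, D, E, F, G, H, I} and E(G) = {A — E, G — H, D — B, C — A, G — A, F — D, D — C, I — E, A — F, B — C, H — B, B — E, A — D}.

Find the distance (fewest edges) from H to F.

3

Distance 0: H.
Distance 1: B, G.
Distance 2: A, C, D, E.
Distance 3: F, I — contains F.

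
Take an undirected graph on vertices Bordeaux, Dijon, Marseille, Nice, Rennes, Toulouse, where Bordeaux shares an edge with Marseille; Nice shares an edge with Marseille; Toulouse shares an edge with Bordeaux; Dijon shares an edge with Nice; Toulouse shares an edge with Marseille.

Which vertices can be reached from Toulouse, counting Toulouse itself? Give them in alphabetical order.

Start at Toulouse.
Its neighbours: Bordeaux, Marseille.
Then their neighbours: Nice.
Then next layer: Dijon.
Nothing further is reachable.

Bordeaux, Dijon, Marseille, Nice, Toulouse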